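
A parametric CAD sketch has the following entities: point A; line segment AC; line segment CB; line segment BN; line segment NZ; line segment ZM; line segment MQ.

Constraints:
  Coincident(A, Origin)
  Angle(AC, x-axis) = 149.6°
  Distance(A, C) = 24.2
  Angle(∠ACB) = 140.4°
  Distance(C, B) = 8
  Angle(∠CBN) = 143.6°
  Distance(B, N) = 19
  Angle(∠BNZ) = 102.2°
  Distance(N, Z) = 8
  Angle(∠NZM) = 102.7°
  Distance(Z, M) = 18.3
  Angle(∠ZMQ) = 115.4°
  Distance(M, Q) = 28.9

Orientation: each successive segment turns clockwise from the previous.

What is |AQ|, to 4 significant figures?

31.71

A is at the origin; AC runs at 149.6° with length 24.2, so C = (-20.87, 12.25). ∠ACB = 140.4° gives CB at 110.0° from the x-axis; with |CB| = 8.0, B = (-23.61, 19.76). ∠CBN = 143.6° gives BN at 73.60° from the x-axis; with |BN| = 19.0, N = (-18.24, 37.99). ∠BNZ = 102.2° gives NZ at -4.200° from the x-axis; with |NZ| = 8.0, Z = (-10.27, 37.40). ∠NZM = 102.7° gives ZM at -81.50° from the x-axis; with |ZM| = 18.3, M = (-7.561, 19.31). ∠ZMQ = 115.4° gives MQ at -146.1° from the x-axis; with |MQ| = 28.9, Q = (-31.55, 3.187). Then |AQ| = |Q − A| = 31.71.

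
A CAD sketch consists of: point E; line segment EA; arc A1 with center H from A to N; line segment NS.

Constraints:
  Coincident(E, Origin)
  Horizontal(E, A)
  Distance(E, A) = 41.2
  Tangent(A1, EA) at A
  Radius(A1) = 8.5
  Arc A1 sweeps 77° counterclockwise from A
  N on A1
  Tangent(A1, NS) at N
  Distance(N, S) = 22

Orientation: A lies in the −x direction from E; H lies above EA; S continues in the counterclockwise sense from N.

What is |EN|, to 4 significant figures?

33.57

Tangency of A1 to EA means the radius HA is perpendicular to EA, so H = A + (0, 8.5) = (-41.20, 8.500). On A1, A sits at bearing -90° from H; a 77° counterclockwise sweep puts N at bearing -13°, so N = H + 8.5·(cos -13°, sin -13°) = (-32.92, 6.588). Then |EN| = |N − E| = 33.57.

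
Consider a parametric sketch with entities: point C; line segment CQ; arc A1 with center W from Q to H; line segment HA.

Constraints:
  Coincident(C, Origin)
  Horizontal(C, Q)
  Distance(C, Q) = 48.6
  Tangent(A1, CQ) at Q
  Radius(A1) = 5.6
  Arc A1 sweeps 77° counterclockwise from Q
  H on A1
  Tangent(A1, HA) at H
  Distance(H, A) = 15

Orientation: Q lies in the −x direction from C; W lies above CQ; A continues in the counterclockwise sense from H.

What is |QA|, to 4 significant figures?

20.91

C is at the origin; C and Q share the same y with |CQ| = 48.6 and Q on the −x side, so Q = (-48.60, 0.000). Since A1 is tangent to CQ there, WQ ⟂ CQ, so W = Q + (0, 5.6) = (-48.60, 5.600). On A1, Q sits at bearing -90° from W; a 77° counterclockwise sweep puts H at bearing -13°, so H = W + 5.6·(cos -13°, sin -13°) = (-43.14, 4.340). Since A1 is tangent to HA there, WH ⟂ HA, so HA runs along (−sin -13°, cos -13°); with |HA| = 15.0, A = (-39.77, 18.96). Then |QA| = |A − Q| = 20.91.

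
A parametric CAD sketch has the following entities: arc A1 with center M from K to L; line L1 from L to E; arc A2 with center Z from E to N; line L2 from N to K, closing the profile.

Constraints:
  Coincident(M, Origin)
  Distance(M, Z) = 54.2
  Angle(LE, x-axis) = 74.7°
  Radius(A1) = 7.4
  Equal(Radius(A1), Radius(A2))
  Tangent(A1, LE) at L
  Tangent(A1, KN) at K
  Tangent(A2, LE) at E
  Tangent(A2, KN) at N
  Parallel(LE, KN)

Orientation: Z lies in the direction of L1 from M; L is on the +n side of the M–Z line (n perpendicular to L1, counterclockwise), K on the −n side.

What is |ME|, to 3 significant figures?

54.7

The slot axis is L1's direction at 74.7°, so u = (cos 74.7°, sin 74.7°) = (0.264, 0.965) and n = (−sin 74.7°, cos 74.7°) = (-0.965, 0.264). M is at the origin and Z lies 54.2 along u from M, so Z = 54.2·u = (14.3, 52.3). Tangency of A1 to both parallel lines with radius 7.4 puts L and K at M ± 7.4·n: L = (-7.14, 1.95), K = (7.14, -1.95). Equal radii place E and N the same way about Z: E = Z + 7.4·n = (7.16, 54.2), N = Z − 7.4·n = (21.4, 50.3). Then |ME| = |E − M| = 54.7.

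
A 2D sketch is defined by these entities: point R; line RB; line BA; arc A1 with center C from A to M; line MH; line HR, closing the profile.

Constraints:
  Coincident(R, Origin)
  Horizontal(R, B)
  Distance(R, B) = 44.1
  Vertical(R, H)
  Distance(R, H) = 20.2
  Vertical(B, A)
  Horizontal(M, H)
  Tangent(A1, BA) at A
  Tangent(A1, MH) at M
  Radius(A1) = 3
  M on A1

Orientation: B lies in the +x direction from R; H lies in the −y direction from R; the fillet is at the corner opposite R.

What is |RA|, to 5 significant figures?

47.336

R is at the origin; R and B share the same y with |RB| = 44.1 and B on the +x side, so B = (44.100, 0.0000). R and H share the same x with |RH| = 20.2 and H on the −y side, so H = (0.0000, -20.200). The virtual corner opposite R is at (44.100, -20.200). The tangent condition forces CA to be normal to BA and A1 meets MH tangentially, so CM is at right angles to MH, with radius 3.0, so the center C sits 3.0 in from both sides at C = (41.100, -17.200). That places the tangent points at A = (44.100, -17.200) on BA and M = (41.100, -20.200) on MH. Then |RA| = |A − R| = 47.336.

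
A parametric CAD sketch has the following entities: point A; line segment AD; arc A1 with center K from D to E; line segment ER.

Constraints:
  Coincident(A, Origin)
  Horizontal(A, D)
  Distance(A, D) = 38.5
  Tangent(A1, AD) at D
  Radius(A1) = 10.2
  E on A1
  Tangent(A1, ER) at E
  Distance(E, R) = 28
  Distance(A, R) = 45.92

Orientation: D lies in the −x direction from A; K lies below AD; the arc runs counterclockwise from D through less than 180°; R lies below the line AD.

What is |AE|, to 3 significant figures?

49.0

Checks: |KD| = 10.20 ✓; |KE| = 10.20 ✓; ∠(KE, ER) = 90.00° ✓; |ER| = 28.00 ✓; |AR| = 45.92 ✓.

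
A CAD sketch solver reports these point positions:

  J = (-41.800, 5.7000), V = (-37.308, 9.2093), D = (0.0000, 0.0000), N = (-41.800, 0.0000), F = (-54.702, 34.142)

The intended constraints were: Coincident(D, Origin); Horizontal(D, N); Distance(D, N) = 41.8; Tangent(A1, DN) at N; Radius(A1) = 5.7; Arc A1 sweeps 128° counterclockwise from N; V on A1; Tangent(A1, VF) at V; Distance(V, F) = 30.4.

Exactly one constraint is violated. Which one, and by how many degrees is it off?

Tangent(A1, VF) at V — off by 3.10°.

D = (0.00, 0.00) ✓; D.y = 0.00, N.y = 0.00 ✓; |DN| = 41.80 ✓; ∠(JN, ND) = 90.00° ✓; |JN| = 5.700 ✓; bearing(J→V) − bearing(J→N) = 128.0° ✓; |JV| = 5.700 ✓; ∠(JV, VF) = 93.10° ✗; |VF| = 30.40 ✓.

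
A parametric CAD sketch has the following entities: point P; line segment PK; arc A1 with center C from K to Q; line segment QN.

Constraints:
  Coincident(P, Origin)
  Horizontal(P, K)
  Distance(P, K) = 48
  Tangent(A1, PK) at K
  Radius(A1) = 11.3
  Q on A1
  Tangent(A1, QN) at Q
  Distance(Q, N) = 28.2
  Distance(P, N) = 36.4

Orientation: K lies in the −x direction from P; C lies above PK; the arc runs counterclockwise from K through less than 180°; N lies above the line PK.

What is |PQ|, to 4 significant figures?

38.96

Checks: |CQ| = 11.30 ✓; ∠(CQ, QN) = 90.00° ✓; |QN| = 28.20 ✓; |PN| = 36.40 ✓.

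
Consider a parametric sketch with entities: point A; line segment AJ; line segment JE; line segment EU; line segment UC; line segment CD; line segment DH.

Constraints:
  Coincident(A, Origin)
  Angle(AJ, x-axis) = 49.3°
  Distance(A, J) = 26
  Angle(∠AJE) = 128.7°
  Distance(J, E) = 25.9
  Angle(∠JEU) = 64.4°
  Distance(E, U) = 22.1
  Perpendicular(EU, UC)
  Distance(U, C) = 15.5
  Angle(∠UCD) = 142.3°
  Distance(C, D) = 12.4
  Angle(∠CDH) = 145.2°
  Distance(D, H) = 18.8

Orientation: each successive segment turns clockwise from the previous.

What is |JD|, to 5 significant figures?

3.8574

A is at the origin; AJ runs at 49.3° with length 26.0, so J = (16.955, 19.711). ∠AJE = 128.7° gives JE at -2.0000° from the x-axis; with |JE| = 25.9, E = (42.839, 18.808). ∠JEU = 64.4° gives EU at -117.60° from the x-axis; with |EU| = 22.1, U = (32.600, -0.77750). EU is perpendicular to UC, so UC runs at 152.40°; with |UC| = 15.5, C = (18.864, 6.4036). ∠UCD = 142.3° gives CD at 114.70° from the x-axis; with |CD| = 12.4, D = (13.682, 17.669). Then |JD| = |D − J| = 3.8574.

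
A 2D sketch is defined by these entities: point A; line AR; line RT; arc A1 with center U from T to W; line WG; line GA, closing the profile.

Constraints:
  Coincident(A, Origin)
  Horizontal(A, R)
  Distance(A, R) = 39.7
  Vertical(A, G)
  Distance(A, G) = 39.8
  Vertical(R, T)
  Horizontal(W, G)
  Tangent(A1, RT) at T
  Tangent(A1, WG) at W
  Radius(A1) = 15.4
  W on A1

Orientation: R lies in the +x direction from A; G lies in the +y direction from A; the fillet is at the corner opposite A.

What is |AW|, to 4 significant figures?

46.63

A is at the origin; A and R share the same y with |AR| = 39.7 and R on the +x side, so R = (39.70, 0.000). AG is vertical with |AG| = 39.8 and G on the +y side, so G = (0.000, 39.80). The virtual corner opposite A is at (39.70, 39.80). Since A1 is tangent to RT there, UT ⟂ RT and A1 meets WG tangentially, so UW is at right angles to WG, with radius 15.4, so the center U sits 15.4 in from both sides at U = (24.30, 24.40). That places the tangent points at T = (39.70, 24.40) on RT and W = (24.30, 39.80) on WG. Then |AW| = |W − A| = 46.63.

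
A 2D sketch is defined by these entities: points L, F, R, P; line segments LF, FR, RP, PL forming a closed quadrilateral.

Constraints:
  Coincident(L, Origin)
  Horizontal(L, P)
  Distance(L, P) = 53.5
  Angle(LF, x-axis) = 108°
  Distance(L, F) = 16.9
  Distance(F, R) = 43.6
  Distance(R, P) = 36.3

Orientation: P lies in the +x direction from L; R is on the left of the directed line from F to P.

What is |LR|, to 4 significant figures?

47.52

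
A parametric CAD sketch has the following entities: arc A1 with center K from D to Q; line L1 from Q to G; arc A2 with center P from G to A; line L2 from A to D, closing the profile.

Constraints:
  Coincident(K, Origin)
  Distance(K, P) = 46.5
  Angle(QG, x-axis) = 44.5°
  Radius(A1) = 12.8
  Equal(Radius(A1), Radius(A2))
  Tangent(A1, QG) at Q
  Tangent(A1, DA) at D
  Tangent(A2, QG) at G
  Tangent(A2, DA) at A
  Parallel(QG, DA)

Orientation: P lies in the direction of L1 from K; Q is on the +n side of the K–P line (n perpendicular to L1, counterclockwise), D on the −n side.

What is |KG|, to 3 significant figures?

48.2

Tangency of A1 to both parallel lines with radius 12.8 puts Q and D at K ± 12.8·n: Q = (-8.97, 9.13), D = (8.97, -9.13). Equal radii place G and A the same way about P: G = P + 12.8·n = (24.2, 41.7), A = P − 12.8·n = (42.1, 23.5). Then |KG| = |G − K| = 48.2.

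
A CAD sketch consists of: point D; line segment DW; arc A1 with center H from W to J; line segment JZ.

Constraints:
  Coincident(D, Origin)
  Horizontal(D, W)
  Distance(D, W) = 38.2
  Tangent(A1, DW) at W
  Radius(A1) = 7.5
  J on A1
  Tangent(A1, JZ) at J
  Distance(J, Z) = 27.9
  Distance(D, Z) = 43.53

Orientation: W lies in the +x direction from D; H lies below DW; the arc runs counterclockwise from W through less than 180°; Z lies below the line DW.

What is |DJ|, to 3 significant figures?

31.4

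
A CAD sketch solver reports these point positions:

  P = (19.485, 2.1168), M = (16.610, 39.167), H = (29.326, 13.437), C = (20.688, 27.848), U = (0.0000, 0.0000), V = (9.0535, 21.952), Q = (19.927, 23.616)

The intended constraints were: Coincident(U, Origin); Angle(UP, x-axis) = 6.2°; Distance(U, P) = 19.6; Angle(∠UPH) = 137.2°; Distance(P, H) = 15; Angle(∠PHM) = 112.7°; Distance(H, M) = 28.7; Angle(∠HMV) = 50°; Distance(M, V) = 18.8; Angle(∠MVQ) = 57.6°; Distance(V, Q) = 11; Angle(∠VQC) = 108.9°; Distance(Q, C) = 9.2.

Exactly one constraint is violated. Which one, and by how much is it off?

Distance(Q, C) = 9.2 — off by 4.90.

U = (0.00, 0.00) ✓; UP at 6.200° ✓; |UP| = 19.60 ✓; ∠UPH = 137.2° ✓; |PH| = 15.00 ✓; ∠PHM = 112.7° ✓; |HM| = 28.70 ✓; ∠HMV = 50.00° ✓; |MV| = 18.80 ✓; ∠MVQ = 57.60° ✓; |VQ| = 11.00 ✓; ∠VQC = 108.9° ✓; |QC| = 4.300 ✗.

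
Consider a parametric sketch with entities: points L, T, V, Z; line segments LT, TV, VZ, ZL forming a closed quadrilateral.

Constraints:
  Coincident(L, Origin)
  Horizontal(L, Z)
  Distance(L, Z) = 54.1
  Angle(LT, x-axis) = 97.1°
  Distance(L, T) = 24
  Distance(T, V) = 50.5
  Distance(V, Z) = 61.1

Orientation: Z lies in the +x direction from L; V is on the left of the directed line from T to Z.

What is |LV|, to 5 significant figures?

67.266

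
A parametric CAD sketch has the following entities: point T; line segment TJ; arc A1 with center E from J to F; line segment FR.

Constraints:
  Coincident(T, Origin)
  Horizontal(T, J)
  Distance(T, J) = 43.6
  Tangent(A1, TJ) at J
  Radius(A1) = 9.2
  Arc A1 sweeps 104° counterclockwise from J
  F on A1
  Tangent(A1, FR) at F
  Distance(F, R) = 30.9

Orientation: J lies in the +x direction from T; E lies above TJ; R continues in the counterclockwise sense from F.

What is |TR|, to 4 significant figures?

61.19

T is at the origin; TJ is horizontal with |TJ| = 43.6 and J on the +x side, so J = (43.60, 0.000). Tangency of A1 to TJ means the radius EJ is perpendicular to TJ, so E = J + (0, 9.2) = (43.60, 9.200). On A1, J sits at bearing -90° from E; a 104° counterclockwise sweep puts F at bearing 14°, so F = E + 9.2·(cos 14°, sin 14°) = (52.53, 11.43). Tangency of A1 to FR means the radius EF is perpendicular to FR, so FR runs along (−sin 14°, cos 14°); with |FR| = 30.9, R = (45.05, 41.41). Then |TR| = |R − T| = 61.19.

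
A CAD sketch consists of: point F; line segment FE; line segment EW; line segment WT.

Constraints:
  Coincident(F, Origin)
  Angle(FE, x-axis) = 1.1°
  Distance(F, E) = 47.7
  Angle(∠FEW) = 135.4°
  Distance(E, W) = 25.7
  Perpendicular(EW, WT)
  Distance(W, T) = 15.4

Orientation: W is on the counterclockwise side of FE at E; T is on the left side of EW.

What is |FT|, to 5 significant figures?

62.347

F is at the origin; FE runs at 1.1° with length 47.7, so E = 47.7·(cos 1.1°, sin 1.1°) = (47.691, 0.91572). ∠FEW = 135.4°, so EW runs at 1.1° + (180° − 135.4°) = 45.700° from the x-axis; with |EW| = 25.7, W = E + 25.7·(cos 45.700°, sin 45.700°) = (65.640, 19.309). EW ⟂ WT; with |WT| = 15.4 on the left of EW, T = W + 15.4·(-0.71569, 0.69842) = (54.619, 30.065). Then |FT| = |T − F| = 62.347.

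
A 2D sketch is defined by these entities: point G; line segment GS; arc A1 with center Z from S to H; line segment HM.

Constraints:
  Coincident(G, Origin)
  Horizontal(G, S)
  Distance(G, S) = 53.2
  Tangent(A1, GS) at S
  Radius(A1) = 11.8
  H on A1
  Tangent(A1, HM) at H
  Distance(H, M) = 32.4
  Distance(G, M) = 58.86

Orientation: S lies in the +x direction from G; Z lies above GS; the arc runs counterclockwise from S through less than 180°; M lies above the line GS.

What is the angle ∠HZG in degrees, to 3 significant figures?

149°

Checks: G.y = 0.00, S.y = 0.00 ✓; |ZH| = 11.80 ✓; ∠(ZH, HM) = 90.00° ✓; |HM| = 32.40 ✓; |GM| = 58.86 ✓.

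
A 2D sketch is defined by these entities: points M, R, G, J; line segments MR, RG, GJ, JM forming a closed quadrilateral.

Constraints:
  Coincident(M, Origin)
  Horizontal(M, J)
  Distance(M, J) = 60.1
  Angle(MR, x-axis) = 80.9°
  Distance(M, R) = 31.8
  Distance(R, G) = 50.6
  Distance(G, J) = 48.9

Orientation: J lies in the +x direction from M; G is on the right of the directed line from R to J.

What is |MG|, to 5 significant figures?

23.465

M is at the origin; MJ is horizontal with |MJ| = 60.1 and J in +x, so J = (60.1, 0). MR runs at 80.9° with |MR| = 31.8, so R = (5.0294, 31.400). G is determined by |RG| = 50.6 and |GJ| = 48.9 together: it lies at the intersection of circle(R, 50.6) and circle(J, 48.9). With |RJ| = 63.393, the foot of the radical line on RJ is 33.031 from R and the perpendicular offset is √(50.6² − 33.031²) = 38.332. Taking the right-of-RJ solution: G = (14.737, -18.260).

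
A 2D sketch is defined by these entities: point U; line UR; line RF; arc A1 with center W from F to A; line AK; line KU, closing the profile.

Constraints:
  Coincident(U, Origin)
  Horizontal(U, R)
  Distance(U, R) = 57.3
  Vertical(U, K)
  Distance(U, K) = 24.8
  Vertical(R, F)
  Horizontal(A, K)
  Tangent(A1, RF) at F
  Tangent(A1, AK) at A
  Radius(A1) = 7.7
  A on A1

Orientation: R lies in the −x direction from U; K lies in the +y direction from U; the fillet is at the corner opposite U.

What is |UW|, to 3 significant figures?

52.5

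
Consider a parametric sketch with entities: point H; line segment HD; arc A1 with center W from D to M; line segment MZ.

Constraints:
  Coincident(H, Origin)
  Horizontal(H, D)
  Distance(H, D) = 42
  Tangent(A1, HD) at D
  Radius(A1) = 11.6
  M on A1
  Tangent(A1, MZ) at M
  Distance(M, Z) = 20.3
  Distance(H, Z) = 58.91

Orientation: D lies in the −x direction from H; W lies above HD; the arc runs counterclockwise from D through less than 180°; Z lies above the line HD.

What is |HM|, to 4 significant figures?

39.08

Checks: |WM| = 11.60 ✓; ∠(WM, MZ) = 90.00° ✓; |MZ| = 20.30 ✓; |HZ| = 58.91 ✓.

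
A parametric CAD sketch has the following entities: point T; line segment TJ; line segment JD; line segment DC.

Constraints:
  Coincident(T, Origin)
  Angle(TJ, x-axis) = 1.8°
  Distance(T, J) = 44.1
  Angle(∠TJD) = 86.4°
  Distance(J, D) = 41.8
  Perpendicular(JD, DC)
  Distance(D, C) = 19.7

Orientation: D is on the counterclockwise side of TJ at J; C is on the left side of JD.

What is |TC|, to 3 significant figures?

46.0

∠TJD = 86.4°, so JD runs at 1.8° + (180° − 86.4°) = 95.4° from the x-axis; with |JD| = 41.8, D = J + 41.8·(cos 95.4°, sin 95.4°) = (40.1, 43.0). JD ⟂ DC; with |DC| = 19.7 on the left of JD, C = D + 19.7·(-0.996, -0.0941) = (20.5, 41.1). Then |TC| = |C − T| = 46.0.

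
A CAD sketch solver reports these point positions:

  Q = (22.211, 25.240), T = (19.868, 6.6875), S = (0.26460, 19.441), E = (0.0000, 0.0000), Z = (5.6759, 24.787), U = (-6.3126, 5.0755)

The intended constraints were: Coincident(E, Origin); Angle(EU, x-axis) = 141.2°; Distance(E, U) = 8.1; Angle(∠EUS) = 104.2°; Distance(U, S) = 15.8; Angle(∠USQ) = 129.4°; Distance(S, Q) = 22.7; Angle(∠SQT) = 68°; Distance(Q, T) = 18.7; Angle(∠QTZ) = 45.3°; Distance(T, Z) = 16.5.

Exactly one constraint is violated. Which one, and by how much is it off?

Distance(T, Z) = 16.5 — off by 6.50.

E = (0.00, 0.00) ✓; EU at 141.2° ✓; |EU| = 8.100 ✓; ∠EUS = 104.2° ✓; |US| = 15.80 ✓; ∠USQ = 129.4° ✓; |SQ| = 22.70 ✓; ∠SQT = 68.00° ✓; |QT| = 18.70 ✓; ∠QTZ = 45.30° ✓; |TZ| = 23.00 ✗.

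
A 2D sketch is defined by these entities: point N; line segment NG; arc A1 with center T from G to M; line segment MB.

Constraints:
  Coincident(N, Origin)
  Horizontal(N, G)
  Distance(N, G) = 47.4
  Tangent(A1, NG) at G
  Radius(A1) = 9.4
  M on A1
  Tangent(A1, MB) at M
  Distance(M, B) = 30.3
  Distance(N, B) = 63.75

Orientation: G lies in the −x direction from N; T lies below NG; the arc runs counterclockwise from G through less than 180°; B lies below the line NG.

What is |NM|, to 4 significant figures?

57.71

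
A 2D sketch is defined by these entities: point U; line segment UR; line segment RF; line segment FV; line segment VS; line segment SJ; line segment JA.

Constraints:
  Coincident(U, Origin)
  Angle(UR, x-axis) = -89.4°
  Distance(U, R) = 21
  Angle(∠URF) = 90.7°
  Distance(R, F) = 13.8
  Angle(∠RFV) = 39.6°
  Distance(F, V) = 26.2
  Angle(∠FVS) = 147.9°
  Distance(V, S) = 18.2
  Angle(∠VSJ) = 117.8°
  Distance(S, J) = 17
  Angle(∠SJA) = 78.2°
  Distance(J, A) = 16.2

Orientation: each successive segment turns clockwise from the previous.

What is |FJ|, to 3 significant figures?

48.3

∠FVS = 147.9° gives VS at 8.80° from the x-axis; with |VS| = 18.2, S = (24.2, -1.37). ∠VSJ = 117.8° gives SJ at -53.4° from the x-axis; with |SJ| = 17.0, J = (34.3, -15.0). Then |FJ| = |J − F| = 48.3.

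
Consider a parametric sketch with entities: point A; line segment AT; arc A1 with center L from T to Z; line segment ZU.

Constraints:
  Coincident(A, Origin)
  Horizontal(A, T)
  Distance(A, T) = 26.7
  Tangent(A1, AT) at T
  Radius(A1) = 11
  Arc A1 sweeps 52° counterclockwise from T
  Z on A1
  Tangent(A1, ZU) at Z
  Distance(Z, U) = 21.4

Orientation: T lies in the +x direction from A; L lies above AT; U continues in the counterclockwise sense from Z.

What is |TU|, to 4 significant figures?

30.36

A is at the origin; A and T share the same y with |AT| = 26.7 and T on the +x side, so T = (26.70, 0.000). A1 meets AT tangentially, so LT is at right angles to AT, so L = T + (0, 11) = (26.70, 11.00). On A1, T sits at bearing -90° from L; a 52° counterclockwise sweep puts Z at bearing -38°, so Z = L + 11.0·(cos -38°, sin -38°) = (35.37, 4.228). Tangency of A1 to ZU means the radius LZ is perpendicular to ZU, so ZU runs along (−sin -38°, cos -38°); with |ZU| = 21.4, U = (48.54, 21.09). Then |TU| = |U − T| = 30.36.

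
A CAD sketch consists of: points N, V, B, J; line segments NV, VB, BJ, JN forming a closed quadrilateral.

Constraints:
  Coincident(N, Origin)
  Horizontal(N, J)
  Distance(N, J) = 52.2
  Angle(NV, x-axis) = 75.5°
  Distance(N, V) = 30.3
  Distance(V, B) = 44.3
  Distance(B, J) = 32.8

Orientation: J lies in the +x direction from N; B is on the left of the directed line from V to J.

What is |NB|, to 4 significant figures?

61.27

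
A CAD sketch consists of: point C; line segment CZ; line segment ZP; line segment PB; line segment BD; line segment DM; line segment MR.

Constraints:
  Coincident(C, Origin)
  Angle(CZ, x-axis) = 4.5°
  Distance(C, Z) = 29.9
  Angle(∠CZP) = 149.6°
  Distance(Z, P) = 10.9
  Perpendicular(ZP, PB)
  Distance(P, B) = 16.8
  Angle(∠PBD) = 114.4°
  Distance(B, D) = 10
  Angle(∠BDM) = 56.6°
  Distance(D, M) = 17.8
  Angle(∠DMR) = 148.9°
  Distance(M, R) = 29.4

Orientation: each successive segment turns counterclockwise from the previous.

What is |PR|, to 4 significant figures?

22.92

∠BDM = 56.6° gives DM at -46.10° from the x-axis; with |DM| = 17.8, M = (31.65, 7.713). ∠DMR = 148.9° gives MR at -15.00° from the x-axis; with |MR| = 29.4, R = (60.04, 0.1034). Then |PR| = |R − P| = 22.92.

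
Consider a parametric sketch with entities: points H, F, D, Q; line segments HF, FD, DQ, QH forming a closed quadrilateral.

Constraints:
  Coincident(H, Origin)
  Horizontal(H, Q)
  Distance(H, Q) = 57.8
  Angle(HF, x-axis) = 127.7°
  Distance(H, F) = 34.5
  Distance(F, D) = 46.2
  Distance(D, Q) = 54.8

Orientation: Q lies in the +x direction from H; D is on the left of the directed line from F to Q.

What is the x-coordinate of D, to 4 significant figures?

22.68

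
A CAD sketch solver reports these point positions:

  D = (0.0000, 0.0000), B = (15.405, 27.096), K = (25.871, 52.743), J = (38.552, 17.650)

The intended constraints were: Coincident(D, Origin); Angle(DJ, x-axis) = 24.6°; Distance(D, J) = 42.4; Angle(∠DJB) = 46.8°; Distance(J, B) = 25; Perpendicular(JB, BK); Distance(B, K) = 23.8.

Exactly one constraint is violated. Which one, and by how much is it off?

Distance(B, K) = 23.8 — off by 3.90.

D = (0.00, 0.00) ✓; DJ at 24.60° ✓; |DJ| = 42.40 ✓; ∠DJB = 46.80° ✓; |JB| = 25.00 ✓; ∠(JB, BK) = 90.00° ✓; |BK| = 27.70 ✗.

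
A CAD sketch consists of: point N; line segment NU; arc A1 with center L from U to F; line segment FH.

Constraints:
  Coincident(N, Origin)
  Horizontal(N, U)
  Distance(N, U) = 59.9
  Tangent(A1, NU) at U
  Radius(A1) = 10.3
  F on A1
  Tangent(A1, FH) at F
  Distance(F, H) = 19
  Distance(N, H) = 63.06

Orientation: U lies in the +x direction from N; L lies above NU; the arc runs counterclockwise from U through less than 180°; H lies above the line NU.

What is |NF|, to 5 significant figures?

69.687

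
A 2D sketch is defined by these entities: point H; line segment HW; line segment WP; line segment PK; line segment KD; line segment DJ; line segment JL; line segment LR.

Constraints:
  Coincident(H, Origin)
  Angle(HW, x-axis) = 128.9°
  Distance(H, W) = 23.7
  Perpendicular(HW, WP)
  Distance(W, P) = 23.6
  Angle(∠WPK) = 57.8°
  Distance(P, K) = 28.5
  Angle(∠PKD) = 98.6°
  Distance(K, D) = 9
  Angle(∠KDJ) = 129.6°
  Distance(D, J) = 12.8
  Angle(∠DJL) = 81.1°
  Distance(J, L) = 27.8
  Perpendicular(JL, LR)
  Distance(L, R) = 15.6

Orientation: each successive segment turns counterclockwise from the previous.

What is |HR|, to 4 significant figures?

26.38

H is at the origin; HW runs at 128.9° with length 23.7, so W = (-14.88, 18.44). HW is perpendicular to WP, so WP runs at -141.1°; with |WP| = 23.6, P = (-33.25, 3.624). ∠WPK = 57.8° gives PK at -18.90° from the x-axis; with |PK| = 28.5, K = (-6.286, -5.607). ∠PKD = 98.6° gives KD at 62.50° from the x-axis; with |KD| = 9.0, D = (-2.130, 2.376). ∠KDJ = 129.6° gives DJ at 112.9° from the x-axis; with |DJ| = 12.8, J = (-7.111, 14.17). ∠DJL = 81.1° gives JL at -148.2° from the x-axis; with |JL| = 27.8, L = (-30.74, -0.4823). JL is perpendicular to LR, so LR runs at -58.20°; with |LR| = 15.6, R = (-22.52, -13.74). Then |HR| = |R − H| = 26.38.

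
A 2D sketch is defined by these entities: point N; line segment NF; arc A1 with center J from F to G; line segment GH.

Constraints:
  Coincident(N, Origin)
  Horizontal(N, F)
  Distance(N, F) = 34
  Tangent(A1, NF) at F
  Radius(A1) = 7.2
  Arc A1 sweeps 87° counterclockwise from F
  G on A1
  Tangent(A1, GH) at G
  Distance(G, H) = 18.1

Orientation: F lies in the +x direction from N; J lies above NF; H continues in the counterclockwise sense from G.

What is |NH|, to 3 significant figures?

48.9

N is at the origin; N and F share the same y with |NF| = 34.0 and F on the +x side, so F = (34.0, 0.00). The tangent condition forces JF to be normal to NF, so J = F + (0, 7.2) = (34.0, 7.20). On A1, F sits at bearing -90° from J; an 87° counterclockwise sweep puts G at bearing -3°, so G = J + 7.2·(cos -3°, sin -3°) = (41.2, 6.82). A1 meets GH tangentially, so JG is at right angles to GH, so GH runs along (−sin -3°, cos -3°); with |GH| = 18.1, H = (42.1, 24.9). Then |NH| = |H − N| = 48.9.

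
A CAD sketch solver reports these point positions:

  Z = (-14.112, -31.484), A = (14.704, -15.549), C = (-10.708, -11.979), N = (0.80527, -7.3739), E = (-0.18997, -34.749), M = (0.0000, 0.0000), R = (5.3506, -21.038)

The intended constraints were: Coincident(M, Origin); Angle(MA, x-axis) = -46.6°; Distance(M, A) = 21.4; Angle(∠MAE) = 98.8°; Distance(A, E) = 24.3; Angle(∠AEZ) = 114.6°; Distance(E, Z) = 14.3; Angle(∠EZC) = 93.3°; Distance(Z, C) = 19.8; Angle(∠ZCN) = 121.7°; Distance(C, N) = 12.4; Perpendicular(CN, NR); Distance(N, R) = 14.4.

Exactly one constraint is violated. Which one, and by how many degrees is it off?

Perpendicular(CN, NR) — off by 3.40°.

M = (0.00, 0.00) ✓; MA at -46.60° ✓; |MA| = 21.40 ✓; ∠MAE = 98.80° ✓; |AE| = 24.30 ✓; ∠AEZ = 114.6° ✓; |EZ| = 14.30 ✓; ∠EZC = 93.30° ✓; |ZC| = 19.80 ✓; ∠ZCN = 121.7° ✓; |CN| = 12.40 ✓; ∠(CN, NR) = 93.40° ✗; |NR| = 14.40 ✓.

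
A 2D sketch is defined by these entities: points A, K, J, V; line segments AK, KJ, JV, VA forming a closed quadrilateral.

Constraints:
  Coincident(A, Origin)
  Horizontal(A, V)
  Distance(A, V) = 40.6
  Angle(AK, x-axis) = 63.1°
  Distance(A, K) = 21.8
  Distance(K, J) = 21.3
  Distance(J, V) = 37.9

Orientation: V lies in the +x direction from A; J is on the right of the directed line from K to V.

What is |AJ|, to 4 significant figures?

2.775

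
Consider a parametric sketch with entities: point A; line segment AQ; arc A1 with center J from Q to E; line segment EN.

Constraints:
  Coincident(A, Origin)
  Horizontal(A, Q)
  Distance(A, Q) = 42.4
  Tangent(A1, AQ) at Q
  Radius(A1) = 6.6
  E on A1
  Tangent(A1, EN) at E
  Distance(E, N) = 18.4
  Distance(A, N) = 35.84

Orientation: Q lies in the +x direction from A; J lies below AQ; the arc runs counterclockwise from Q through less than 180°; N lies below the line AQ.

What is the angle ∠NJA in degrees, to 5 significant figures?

55.966°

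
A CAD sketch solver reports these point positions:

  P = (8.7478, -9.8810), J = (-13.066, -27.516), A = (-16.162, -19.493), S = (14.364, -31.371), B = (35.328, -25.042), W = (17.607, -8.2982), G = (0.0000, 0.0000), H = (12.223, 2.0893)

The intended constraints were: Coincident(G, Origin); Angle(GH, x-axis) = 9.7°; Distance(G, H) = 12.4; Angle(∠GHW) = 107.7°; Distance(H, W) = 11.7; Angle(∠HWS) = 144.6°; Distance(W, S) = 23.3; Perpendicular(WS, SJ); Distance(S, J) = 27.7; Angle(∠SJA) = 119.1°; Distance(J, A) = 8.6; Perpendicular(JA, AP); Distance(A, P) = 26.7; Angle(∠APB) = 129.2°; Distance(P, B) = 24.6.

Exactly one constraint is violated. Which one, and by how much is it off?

Distance(P, B) = 24.6 — off by 6.00.

G = (0.00, 0.00) ✓; GH at 9.700° ✓; |GH| = 12.40 ✓; ∠GHW = 107.7° ✓; |HW| = 11.70 ✓; ∠HWS = 144.6° ✓; |WS| = 23.30 ✓; ∠(WS, SJ) = 90.00° ✓; |SJ| = 27.70 ✓; ∠SJA = 119.1° ✓; |JA| = 8.600 ✓; ∠(JA, AP) = 90.00° ✓; |AP| = 26.70 ✓; ∠APB = 129.2° ✓; |PB| = 30.60 ✗.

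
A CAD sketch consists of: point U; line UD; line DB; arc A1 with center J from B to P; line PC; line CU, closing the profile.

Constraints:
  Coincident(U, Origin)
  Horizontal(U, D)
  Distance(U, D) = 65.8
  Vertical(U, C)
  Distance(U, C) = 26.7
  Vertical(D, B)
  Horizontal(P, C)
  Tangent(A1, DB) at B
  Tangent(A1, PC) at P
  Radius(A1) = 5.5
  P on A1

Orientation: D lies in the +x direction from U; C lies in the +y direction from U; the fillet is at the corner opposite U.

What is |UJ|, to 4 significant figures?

63.92

U is at the origin; UD is horizontal with |UD| = 65.8 and D on the +x side, so D = (65.80, 0.000). U and C share the same x with |UC| = 26.7 and C on the +y side, so C = (0.000, 26.70). The virtual corner opposite U is at (65.80, 26.70). Tangency of A1 to DB means the radius JB is perpendicular to DB and tangency of A1 to PC means the radius JP is perpendicular to PC, with radius 5.5, so the center J sits 5.5 in from both sides at J = (60.30, 21.20). Then |UJ| = |J − U| = 63.92.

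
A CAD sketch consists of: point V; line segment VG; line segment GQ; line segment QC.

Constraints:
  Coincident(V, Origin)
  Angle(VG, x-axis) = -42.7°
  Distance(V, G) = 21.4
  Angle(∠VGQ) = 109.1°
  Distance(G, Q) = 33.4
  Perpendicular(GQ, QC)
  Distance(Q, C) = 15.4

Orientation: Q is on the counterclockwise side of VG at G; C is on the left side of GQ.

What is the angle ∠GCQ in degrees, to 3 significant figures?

65.2°

∠VGQ = 109.1°, so GQ runs at -42.7° + (180° − 109.1°) = 28.2° from the x-axis; with |GQ| = 33.4, Q = G + 33.4·(cos 28.2°, sin 28.2°) = (45.2, 1.27). GQ ⟂ QC; with |QC| = 15.4 on the left of GQ, C = Q + 15.4·(-0.473, 0.881) = (37.9, 14.8). Then cos ∠GCQ = CG·CQ / (|CG||CQ|), giving 65.2°.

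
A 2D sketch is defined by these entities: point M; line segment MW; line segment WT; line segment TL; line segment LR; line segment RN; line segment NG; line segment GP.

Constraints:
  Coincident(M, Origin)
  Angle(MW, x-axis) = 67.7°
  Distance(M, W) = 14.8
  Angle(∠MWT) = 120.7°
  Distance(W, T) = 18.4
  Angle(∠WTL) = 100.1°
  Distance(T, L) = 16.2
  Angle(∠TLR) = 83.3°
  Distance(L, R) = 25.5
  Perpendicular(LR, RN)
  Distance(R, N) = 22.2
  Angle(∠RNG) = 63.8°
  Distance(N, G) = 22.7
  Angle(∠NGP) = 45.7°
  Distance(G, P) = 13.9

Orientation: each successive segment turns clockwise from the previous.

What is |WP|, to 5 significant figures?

9.8526

M is at the origin; MW runs at 67.7° with length 14.8, so W = (5.6160, 13.693). ∠MWT = 120.7° gives WT at 8.4000° from the x-axis; with |WT| = 18.4, T = (23.819, 16.381). ∠WTL = 100.1° gives TL at -71.500° from the x-axis; with |TL| = 16.2, L = (28.959, 1.0182). ∠TLR = 83.3° gives LR at -168.20° from the x-axis; with |LR| = 25.5, R = (3.9978, -4.1965). LR ⟂ RN, so RN runs at 101.80°; with |RN| = 22.2, N = (-0.54203, 17.534). ∠RNG = 63.8° gives NG at -14.400° from the x-axis; with |NG| = 22.7, G = (21.445, 11.889). ∠NGP = 45.7° gives GP at -148.70° from the x-axis; with |GP| = 13.9, P = (9.5678, 4.6678). Then |WP| = |P − W| = 9.8526.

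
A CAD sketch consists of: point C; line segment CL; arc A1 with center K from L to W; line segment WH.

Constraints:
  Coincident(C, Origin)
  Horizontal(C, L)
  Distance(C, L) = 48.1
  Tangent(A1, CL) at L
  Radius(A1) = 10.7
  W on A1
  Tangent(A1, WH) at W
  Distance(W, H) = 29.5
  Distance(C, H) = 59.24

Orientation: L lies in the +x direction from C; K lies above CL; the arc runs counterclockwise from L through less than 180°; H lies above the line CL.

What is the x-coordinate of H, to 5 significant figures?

42.245

Checks: C.y = 0.00, L.y = 0.00 ✓; |KW| = 10.70 ✓; ∠(KW, WH) = 90.00° ✓; |WH| = 29.50 ✓; |CH| = 59.24 ✓.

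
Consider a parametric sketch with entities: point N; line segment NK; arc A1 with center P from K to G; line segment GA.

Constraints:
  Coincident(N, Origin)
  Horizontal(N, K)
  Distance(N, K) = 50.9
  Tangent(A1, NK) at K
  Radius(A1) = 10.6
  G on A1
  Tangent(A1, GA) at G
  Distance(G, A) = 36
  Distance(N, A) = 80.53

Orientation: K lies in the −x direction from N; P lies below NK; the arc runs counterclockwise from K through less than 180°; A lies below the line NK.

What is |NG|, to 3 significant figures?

62.0

N is at the origin; N and K share the same y with |NK| = 50.9 and K on the −x side, so K = (-50.9, 0.00). Tangency of A1 to NK means the radius PK is perpendicular to NK, so P = K + (0, -10.6) = (-50.9, -10.6). Since PG ⟂ GA (tangency), |PA| = √(10.6² + 36.0²) = 37.5 regardless of where G sits on A1. So A lies on both circle(N, 80.53) and circle(P, 37.5); the below-NK intersection is A = (-67.2, -44.4). G is the foot of the tangent from A: G = (-61.4, -8.89).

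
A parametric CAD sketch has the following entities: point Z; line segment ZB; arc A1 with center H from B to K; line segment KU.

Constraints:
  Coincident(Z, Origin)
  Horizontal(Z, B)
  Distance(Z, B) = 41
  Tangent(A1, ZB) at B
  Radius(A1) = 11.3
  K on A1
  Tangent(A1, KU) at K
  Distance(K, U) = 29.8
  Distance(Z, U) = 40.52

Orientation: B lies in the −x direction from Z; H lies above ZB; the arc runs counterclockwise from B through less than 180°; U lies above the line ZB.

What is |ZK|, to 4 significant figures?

31.29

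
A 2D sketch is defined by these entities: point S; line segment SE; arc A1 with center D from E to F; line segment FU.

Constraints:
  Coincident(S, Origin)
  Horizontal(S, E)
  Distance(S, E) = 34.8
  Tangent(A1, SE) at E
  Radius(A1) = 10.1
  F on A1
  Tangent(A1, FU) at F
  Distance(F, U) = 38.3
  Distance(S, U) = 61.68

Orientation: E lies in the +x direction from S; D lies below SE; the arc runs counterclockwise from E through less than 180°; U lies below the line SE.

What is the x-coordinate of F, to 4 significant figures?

25.16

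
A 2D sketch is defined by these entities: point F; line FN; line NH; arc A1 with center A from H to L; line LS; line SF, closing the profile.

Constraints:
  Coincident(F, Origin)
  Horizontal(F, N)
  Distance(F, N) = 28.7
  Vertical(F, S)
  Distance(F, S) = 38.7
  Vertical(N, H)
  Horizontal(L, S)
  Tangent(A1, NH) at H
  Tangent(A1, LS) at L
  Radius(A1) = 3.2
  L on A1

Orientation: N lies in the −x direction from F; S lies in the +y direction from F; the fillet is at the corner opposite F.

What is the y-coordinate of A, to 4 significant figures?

35.50

F is at the origin; FN is horizontal with |FN| = 28.7 and N on the −x side, so N = (-28.70, 0.000). FS is vertical with |FS| = 38.7 and S on the +y side, so S = (0.000, 38.70). The virtual corner opposite F is at (-28.70, 38.70). The tangent condition forces AH to be normal to NH and since A1 is tangent to LS there, AL ⟂ LS, with radius 3.2, so the center A sits 3.2 in from both sides at A = (-25.50, 35.50). So A.y = 35.50.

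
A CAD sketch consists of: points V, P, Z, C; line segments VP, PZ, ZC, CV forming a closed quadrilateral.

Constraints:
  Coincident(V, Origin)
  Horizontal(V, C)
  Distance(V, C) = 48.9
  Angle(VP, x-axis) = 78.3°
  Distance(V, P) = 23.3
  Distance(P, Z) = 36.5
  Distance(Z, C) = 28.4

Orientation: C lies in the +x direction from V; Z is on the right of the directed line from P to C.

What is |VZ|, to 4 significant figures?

23.95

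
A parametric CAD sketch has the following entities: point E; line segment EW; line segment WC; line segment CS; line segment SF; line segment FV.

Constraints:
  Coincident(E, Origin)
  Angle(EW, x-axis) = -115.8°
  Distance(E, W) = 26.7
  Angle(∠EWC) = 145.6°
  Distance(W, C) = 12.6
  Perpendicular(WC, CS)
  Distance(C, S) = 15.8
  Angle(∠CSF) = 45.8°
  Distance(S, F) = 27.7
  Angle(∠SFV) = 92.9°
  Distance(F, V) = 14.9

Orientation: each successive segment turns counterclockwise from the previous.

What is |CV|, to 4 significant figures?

17.80

E is at the origin; EW runs at -115.8° with length 26.7, so W = (-11.62, -24.04). ∠EWC = 145.6° gives WC at -81.40° from the x-axis; with |WC| = 12.6, C = (-9.737, -36.50). WC ⟂ CS, so CS runs at 8.600°; with |CS| = 15.8, S = (5.886, -34.13). ∠CSF = 45.8° gives SF at 142.8° from the x-axis; with |SF| = 27.7, F = (-16.18, -17.39). ∠SFV = 92.9° gives FV at -130.1° from the x-axis; with |FV| = 14.9, V = (-25.78, -28.78). Then |CV| = |V − C| = 17.80.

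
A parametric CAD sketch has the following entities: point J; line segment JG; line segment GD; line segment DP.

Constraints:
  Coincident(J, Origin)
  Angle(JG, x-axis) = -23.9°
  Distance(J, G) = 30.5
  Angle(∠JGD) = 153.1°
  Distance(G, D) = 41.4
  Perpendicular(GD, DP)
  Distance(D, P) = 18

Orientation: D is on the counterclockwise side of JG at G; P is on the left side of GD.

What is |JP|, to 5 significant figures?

68.728

J is at the origin; JG runs at -23.9° with length 30.5, so G = 30.5·(cos -23.9°, sin -23.9°) = (27.885, -12.357). ∠JGD = 153.1°, so GD runs at -23.9° + (180° − 153.1°) = 3.0000° from the x-axis; with |GD| = 41.4, D = G + 41.4·(cos 3.0000°, sin 3.0000°) = (69.228, -10.190). GD ⟂ DP; with |DP| = 18.0 on the left of GD, P = D + 18.0·(-0.052336, 0.99863) = (68.286, 7.7852). Then |JP| = |P − J| = 68.728.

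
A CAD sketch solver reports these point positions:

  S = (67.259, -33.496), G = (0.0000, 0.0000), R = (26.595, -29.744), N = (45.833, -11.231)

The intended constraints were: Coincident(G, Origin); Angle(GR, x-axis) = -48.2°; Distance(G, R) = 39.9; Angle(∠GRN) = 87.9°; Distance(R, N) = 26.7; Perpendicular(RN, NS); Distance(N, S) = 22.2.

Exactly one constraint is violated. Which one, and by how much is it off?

Distance(N, S) = 22.2 — off by 8.70.

G = (0.00, 0.00) ✓; GR at -48.20° ✓; |GR| = 39.90 ✓; ∠GRN = 87.90° ✓; |RN| = 26.70 ✓; ∠(RN, NS) = 90.00° ✓; |NS| = 30.90 ✗.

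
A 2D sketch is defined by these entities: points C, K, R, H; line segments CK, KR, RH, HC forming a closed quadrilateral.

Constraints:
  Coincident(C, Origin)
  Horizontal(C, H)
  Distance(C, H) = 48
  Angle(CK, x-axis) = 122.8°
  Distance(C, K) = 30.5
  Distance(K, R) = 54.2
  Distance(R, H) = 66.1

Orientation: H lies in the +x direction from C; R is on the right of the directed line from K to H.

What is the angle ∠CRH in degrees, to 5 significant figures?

42.156°

Checks: |KR| = 54.20 ✓; |RH| = 66.10 ✓.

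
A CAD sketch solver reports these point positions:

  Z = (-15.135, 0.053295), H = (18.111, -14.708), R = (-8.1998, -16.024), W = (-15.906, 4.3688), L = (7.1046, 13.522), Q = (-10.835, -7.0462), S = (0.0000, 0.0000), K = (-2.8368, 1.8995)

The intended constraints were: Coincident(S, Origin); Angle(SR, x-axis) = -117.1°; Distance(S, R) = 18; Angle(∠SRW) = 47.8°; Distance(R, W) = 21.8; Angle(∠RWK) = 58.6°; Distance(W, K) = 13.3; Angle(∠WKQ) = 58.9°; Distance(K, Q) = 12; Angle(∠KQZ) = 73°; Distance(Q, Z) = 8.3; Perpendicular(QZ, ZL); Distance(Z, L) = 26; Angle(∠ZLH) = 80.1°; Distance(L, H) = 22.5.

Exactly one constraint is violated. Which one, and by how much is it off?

Distance(L, H) = 22.5 — off by 7.80.

S = (0.00, 0.00) ✓; SR at -117.1° ✓; |SR| = 18.00 ✓; ∠SRW = 47.80° ✓; |RW| = 21.80 ✓; ∠RWK = 58.60° ✓; |WK| = 13.30 ✓; ∠WKQ = 58.90° ✓; |KQ| = 12.00 ✓; ∠KQZ = 73.00° ✓; |QZ| = 8.300 ✓; ∠(QZ, ZL) = 90.00° ✓; |ZL| = 26.00 ✓; ∠ZLH = 80.10° ✓; |LH| = 30.30 ✗.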